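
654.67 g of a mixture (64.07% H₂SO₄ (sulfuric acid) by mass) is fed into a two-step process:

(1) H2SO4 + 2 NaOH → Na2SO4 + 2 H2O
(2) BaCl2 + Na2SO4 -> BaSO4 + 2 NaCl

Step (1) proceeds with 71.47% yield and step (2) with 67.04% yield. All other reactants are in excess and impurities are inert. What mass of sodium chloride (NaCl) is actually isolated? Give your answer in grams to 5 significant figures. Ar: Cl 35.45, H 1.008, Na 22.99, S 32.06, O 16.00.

239.50 g

Pure H2SO4 = 654.67 × 0.6407 = 419.447 g.
M(H2SO4) = 2(1.008) + 32.06 + 4(16.00) = 98.076 g/mol.
M(NaCl) = 22.99 + 35.45 = 58.44 g/mol.
n(H2SO4) = 419.447 / 98.076 = 4.27676 mol.
Step 1 (H2SO4:Na2SO4 = 1:1): theoretical n(Na2SO4) = 4.27676 mol; at 71.47% yield, n(Na2SO4) = 3.05660 mol.
Step 2 (Na2SO4:NaCl = 1:2): theoretical n(NaCl) = 6.11319 mol, so theoretical mass = 6.11319 × 58.44 = 357.255 g.
At 67.04% yield, actual mass of NaCl = 357.255 × 0.6704 = 239.504 g.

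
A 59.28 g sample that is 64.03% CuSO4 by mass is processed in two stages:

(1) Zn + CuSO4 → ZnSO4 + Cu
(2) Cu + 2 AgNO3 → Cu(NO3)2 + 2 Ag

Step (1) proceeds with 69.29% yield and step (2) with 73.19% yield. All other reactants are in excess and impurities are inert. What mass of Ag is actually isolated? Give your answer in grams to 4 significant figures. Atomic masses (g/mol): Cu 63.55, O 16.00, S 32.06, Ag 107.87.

26.02 g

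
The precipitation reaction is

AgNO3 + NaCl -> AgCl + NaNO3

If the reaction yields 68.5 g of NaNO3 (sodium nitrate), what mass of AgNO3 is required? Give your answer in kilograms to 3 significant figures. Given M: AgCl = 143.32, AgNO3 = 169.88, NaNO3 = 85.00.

0.137 kg

n(NaNO3) = 68.50 g / 85.00 g/mol = 0.8059 mol.
From the equation the NaNO3:AgNO3 mole ratio is 1:1, so n(AgNO3) = 0.8059 × 1/1 = 0.8059 mol.
Mass of AgNO3 = 0.8059 mol × 169.88 g/mol = 136.9 g.
Converting to kg: 136.9 g = 0.137 kg.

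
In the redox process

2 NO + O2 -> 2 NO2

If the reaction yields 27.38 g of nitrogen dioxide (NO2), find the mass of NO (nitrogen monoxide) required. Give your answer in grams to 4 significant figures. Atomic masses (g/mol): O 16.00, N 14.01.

17.86 g

M(NO2) = 14.01 + 2(16.00) = 46.01 g/mol.
M(NO) = 14.01 + 16.00 = 30.01 g/mol.
n(NO2) = 27.380 g / 46.01 g/mol = 0.59509 mol.
From the equation the NO2:NO mole ratio is 2:2, so n(NO) = 0.59509 × 2/2 = 0.59509 mol.
Mass of NO = 0.59509 mol × 30.01 g/mol = 17.859 g.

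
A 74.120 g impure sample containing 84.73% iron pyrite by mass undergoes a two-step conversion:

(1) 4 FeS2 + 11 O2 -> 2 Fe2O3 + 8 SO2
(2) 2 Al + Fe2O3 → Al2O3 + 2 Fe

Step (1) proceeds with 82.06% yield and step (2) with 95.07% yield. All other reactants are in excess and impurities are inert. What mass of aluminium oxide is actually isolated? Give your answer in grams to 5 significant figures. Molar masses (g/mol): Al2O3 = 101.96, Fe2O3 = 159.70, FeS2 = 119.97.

Pure FeS2 = 74.120 × 0.8473 = 62.8019 g.
n(FeS2) = 62.8019 / 119.97 = 0.523480 mol.
Step 1 (FeS2:Fe2O3 = 4:2): theoretical n(Fe2O3) = 0.261740 mol; at 82.06% yield, n(Fe2O3) = 0.214784 mol.
Step 2 (Fe2O3:Al2O3 = 1:1): theoretical n(Al2O3) = 0.214784 mol, so theoretical mass = 0.214784 × 101.96 = 21.8994 g.
At 95.07% yield, actual mass of Al2O3 = 21.8994 × 0.9507 = 20.8197 g.

20.820 g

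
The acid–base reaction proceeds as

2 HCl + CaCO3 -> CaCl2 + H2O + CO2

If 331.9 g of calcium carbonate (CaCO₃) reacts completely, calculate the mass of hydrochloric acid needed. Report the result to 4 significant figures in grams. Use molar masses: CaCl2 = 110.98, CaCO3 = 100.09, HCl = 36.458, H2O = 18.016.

n(CaCO3) = 331.90 g / 100.09 g/mol = 3.3160 mol.
From the equation the CaCO3:HCl mole ratio is 1:2, so n(HCl) = 3.3160 × 2/1 = 6.6320 mol.
Mass of HCl = 6.6320 mol × 36.458 g/mol = 241.79 g.

241.8 g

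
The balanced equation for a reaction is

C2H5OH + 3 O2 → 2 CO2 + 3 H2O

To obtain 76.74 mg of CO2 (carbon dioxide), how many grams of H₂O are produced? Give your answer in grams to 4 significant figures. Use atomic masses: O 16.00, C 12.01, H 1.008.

0.04712 g

M(CO2) = 12.01 + 2(16.00) = 44.01 g/mol.
M(H2O) = 2(1.008) + 16.00 = 18.016 g/mol.
Convert: 76.74 mg = 0.076740 g.
n(CO2) = 0.076740 g / 44.01 g/mol = 0.0017437 mol.
From the equation the CO2:H2O mole ratio is 2:3, so n(H2O) = 0.0017437 × 3/2 = 0.0026155 mol.
Mass of H2O = 0.0026155 mol × 18.016 g/mol = 0.047122 g.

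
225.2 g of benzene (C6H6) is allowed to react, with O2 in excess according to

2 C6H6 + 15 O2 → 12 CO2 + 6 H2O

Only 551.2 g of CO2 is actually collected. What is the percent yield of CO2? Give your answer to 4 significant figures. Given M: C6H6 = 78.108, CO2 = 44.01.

72.40 %

n(C6H6) = 225.20 g / 78.108 g/mol = 2.8832 mol.
From the equation the C6H6:CO2 mole ratio is 2:12, so n(CO2) = 2.8832 × 12/2 = 17.299 mol.
Mass of CO2 = 17.299 mol × 44.01 g/mol = 761.33 g.
This is the theoretical yield. Percent yield = 551.2 g / 761.33 g × 100% = 72.399%.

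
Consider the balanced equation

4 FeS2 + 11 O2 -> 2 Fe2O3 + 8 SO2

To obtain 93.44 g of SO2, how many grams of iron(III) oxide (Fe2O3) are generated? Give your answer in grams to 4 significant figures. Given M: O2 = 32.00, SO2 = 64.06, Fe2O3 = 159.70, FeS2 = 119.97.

58.24 g

n(SO2) = 93.440 g / 64.06 g/mol = 1.4586 mol.
From the equation the SO2:Fe2O3 mole ratio is 8:2, so n(Fe2O3) = 1.4586 × 2/8 = 0.36466 mol.
Mass of Fe2O3 = 0.36466 mol × 159.70 g/mol = 58.236 g.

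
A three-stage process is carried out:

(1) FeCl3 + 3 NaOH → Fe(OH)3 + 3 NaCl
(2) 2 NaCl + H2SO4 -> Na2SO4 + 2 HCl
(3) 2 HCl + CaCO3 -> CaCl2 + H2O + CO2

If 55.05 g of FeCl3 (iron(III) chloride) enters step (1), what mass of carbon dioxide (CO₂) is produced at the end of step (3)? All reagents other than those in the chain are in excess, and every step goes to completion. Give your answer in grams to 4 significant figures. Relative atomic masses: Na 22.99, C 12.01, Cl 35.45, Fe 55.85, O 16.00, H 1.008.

22.41 g

M(FeCl3) = 55.85 + 3(35.45) = 162.20 g/mol.
M(CO2) = 12.01 + 2(16.00) = 44.01 g/mol.
n(FeCl3) = 55.05 / 162.20 = 0.33940 mol.
Reaction (1): FeCl3→NaCl ratio 1:3 ⇒ n(NaCl) = 1.0182 mol.
Reaction (2): NaCl→HCl ratio 2:2 ⇒ n(HCl) = 1.0182 mol.
Reaction (3): HCl→CO2 ratio 2:1 ⇒ n(CO2) = 0.50909 mol.
Mass of CO2 = 0.50909 × 44.01 = 22.405 g.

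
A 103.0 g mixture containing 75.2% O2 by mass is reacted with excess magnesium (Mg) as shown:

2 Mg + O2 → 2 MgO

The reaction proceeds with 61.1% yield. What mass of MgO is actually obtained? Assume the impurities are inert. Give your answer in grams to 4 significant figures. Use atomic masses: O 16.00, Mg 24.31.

119.2 g

Pure O2 available = 103.0 g × 0.752 = 77.456 g.
M(O2) = 2(16.00) = 32.00 g/mol.
M(MgO) = 24.31 + 16.00 = 40.31 g/mol.
n(O2) = 77.456 g / 32.00 g/mol = 2.4205 mol.
From the equation the O2:MgO mole ratio is 1:2, so n(MgO) = 2.4205 × 2/1 = 4.8410 mol.
Mass of MgO = 4.8410 mol × 40.31 g/mol = 195.14 g.
Actual mass collected = 195.14 g × 0.611 = 119.23 g.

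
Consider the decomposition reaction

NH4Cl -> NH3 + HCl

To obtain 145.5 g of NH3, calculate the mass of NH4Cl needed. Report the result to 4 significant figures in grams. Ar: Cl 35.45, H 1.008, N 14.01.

456.9 g

M(NH3) = 14.01 + 3(1.008) = 17.034 g/mol.
M(NH4Cl) = 14.01 + 4(1.008) + 35.45 = 53.492 g/mol.
n(NH3) = 145.50 g / 17.034 g/mol = 8.5417 mol.
From the equation the NH3:NH4Cl mole ratio is 1:1, so n(NH4Cl) = 8.5417 × 1/1 = 8.5417 mol.
Mass of NH4Cl = 8.5417 mol × 53.492 g/mol = 456.91 g.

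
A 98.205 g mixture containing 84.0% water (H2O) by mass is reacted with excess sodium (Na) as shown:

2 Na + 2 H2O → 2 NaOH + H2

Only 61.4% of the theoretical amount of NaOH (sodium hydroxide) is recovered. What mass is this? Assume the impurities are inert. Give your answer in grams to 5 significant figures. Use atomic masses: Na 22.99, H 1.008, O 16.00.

112.45 g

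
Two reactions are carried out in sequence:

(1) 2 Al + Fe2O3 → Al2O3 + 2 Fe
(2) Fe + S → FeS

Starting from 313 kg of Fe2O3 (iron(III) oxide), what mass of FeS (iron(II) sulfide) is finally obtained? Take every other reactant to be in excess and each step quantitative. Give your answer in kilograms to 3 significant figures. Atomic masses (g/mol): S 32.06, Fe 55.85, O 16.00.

M(Fe2O3) = 2(55.85) + 3(16.00) = 159.70 g/mol.
M(FeS) = 55.85 + 32.06 = 87.91 g/mol.
313 kg = 313000 g.
n(Fe2O3) = 313000 / 159.70 = 1960 mol.
Step 1 gives a 1:2 ratio of Fe2O3 to Fe, so n(Fe) = 3920 mol.
In step 2 the Fe:FeS ratio is 1:1, so n(FeS) = 3920 mol.
Mass of FeS = 3920 × 87.91 = 344600 g = 345 kg.

345 kg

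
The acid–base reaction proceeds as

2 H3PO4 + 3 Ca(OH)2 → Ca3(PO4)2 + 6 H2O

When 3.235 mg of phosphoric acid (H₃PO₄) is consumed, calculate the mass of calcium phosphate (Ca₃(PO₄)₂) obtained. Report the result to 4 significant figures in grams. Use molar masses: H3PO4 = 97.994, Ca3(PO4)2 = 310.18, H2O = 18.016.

0.005120 g

Convert: 3.235 mg = 0.0032350 g.
n(H3PO4) = 0.0032350 g / 97.994 g/mol = 3.3012 × 10^-5 mol.
From the equation the H3PO4:Ca3(PO4)2 mole ratio is 2:1, so n(Ca3(PO4)2) = 3.3012 × 10^-5 × 1/2 = 1.6506 × 10^-5 mol.
Mass of Ca3(PO4)2 = 1.6506 × 10^-5 mol × 310.18 g/mol = 0.0051199 g.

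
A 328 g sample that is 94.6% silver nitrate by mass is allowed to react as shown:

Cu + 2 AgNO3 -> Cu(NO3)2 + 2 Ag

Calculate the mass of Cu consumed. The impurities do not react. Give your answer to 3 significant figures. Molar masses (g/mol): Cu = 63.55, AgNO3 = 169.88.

Mass of pure AgNO3 = 328 g × 0.946 = 310.3 g.
n(AgNO3) = 310.3 g / 169.88 g/mol = 1.827 mol.
From the equation the AgNO3:Cu mole ratio is 2:1, so n(Cu) = 1.827 × 1/2 = 0.9133 mol.
Mass of Cu = 0.9133 mol × 63.55 g/mol = 58.04 g.

58.0 g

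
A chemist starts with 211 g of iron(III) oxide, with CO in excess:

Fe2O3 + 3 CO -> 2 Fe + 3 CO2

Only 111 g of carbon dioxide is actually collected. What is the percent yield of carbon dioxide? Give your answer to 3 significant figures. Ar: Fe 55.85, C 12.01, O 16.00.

63.6 %

M(Fe2O3) = 2(55.85) + 3(16.00) = 159.70 g/mol.
M(CO2) = 12.01 + 2(16.00) = 44.01 g/mol.
n(Fe2O3) = 211.0 g / 159.70 g/mol = 1.321 mol.
From the equation the Fe2O3:CO2 mole ratio is 1:3, so n(CO2) = 1.321 × 3/1 = 3.964 mol.
Mass of CO2 = 3.964 mol × 44.01 g/mol = 174.4 g.
This is the theoretical yield. Percent yield = 111 g / 174.4 g × 100% = 63.63%.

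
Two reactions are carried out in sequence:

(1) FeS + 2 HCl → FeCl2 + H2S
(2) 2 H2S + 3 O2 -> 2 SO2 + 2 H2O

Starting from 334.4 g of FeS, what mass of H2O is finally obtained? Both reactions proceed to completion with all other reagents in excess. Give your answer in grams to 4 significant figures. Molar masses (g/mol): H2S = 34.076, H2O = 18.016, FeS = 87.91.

68.53 g

n(FeS) = 334.40 / 87.91 = 3.8039 mol.
Step 1 gives a 1:1 ratio of FeS to H2S, so n(H2S) = 3.8039 mol.
In step 2 the H2S:H2O ratio is 2:2, so n(H2O) = 3.8039 mol.
Mass of H2O = 3.8039 × 18.016 = 68.531 g.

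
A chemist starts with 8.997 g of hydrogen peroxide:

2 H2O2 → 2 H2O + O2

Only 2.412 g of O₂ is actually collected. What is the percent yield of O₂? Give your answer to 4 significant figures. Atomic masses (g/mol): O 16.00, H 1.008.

M(H2O2) = 2(1.008) + 2(16.00) = 34.016 g/mol.
M(O2) = 2(16.00) = 32.00 g/mol.
n(H2O2) = 8.9970 g / 34.016 g/mol = 0.26449 mol.
From the equation the H2O2:O2 mole ratio is 2:1, so n(O2) = 0.26449 × 1/2 = 0.13225 mol.
Mass of O2 = 0.13225 mol × 32.00 g/mol = 4.2319 g.
This is the theoretical yield. Percent yield = 2.412 g / 4.2319 g × 100% = 56.996%.

57.00 %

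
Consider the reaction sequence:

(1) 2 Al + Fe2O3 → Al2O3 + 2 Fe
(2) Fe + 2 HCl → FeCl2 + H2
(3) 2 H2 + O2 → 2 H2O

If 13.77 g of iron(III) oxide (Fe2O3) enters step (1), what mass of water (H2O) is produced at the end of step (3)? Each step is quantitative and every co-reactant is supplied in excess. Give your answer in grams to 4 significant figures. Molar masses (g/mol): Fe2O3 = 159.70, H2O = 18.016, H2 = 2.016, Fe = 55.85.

3.107 g

n(Fe2O3) = 13.77 / 159.70 = 0.086224 mol.
Reaction (1): Fe2O3→Fe ratio 1:2 ⇒ n(Fe) = 0.17245 mol.
Reaction (2): Fe→H2 ratio 1:1 ⇒ n(H2) = 0.17245 mol.
Reaction (3): H2→H2O ratio 2:2 ⇒ n(H2O) = 0.17245 mol.
Mass of H2O = 0.17245 × 18.016 = 3.1068 g.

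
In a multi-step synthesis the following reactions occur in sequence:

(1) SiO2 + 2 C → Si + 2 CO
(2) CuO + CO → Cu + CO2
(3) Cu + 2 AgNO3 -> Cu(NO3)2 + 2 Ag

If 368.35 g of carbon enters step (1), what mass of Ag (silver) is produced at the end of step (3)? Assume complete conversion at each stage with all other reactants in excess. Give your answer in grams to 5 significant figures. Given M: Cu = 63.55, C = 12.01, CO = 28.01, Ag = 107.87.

n(C) = 368.35 / 12.01 = 30.6703 mol.
Reaction (1): C→CO ratio 2:2 ⇒ n(CO) = 30.6703 mol.
Reaction (2): CO→Cu ratio 1:1 ⇒ n(Cu) = 30.6703 mol.
Reaction (3): Cu→Ag ratio 1:2 ⇒ n(Ag) = 61.3405 mol.
Mass of Ag = 61.3405 × 107.87 = 6616.81 g.

6616.8 g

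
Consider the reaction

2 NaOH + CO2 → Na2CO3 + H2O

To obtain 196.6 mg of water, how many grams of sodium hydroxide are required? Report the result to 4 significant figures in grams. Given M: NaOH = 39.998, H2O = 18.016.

0.8730 g

Convert: 196.6 mg = 0.19660 g.
n(H2O) = 0.19660 g / 18.016 g/mol = 0.010913 mol.
From the equation the H2O:NaOH mole ratio is 1:2, so n(NaOH) = 0.010913 × 2/1 = 0.021825 mol.
Mass of NaOH = 0.021825 mol × 39.998 g/mol = 0.87296 g.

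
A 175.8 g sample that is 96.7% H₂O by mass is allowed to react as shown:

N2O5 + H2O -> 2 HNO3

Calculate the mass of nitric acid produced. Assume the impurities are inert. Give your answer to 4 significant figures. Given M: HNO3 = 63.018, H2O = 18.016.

Mass of pure H2O = 175.8 g × 0.967 = 170.00 g.
n(H2O) = 170.00 g / 18.016 g/mol = 9.4360 mol.
From the equation the H2O:HNO3 mole ratio is 1:2, so n(HNO3) = 9.4360 × 2/1 = 18.872 mol.
Mass of HNO3 = 18.872 mol × 63.018 g/mol = 1189.3 g.

1189 g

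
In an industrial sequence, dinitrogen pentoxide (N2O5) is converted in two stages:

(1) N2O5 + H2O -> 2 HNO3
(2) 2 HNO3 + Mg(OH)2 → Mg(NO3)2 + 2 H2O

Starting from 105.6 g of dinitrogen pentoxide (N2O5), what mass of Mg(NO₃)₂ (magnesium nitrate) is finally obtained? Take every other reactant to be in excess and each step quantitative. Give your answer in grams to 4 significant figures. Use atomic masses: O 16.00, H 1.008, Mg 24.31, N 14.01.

M(N2O5) = 2(14.01) + 5(16.00) = 108.02 g/mol.
M(Mg(NO3)2) = 24.31 + 2(14.01) + 6(16.00) = 148.33 g/mol.
n(N2O5) = 105.60 / 108.02 = 0.97760 mol.
Step 1 gives a 1:2 ratio of N2O5 to HNO3, so n(HNO3) = 1.9552 mol.
In step 2 the HNO3:Mg(NO3)2 ratio is 2:1, so n(Mg(NO3)2) = 0.97760 mol.
Mass of Mg(NO3)2 = 0.97760 × 148.33 = 145.01 g.

145.0 g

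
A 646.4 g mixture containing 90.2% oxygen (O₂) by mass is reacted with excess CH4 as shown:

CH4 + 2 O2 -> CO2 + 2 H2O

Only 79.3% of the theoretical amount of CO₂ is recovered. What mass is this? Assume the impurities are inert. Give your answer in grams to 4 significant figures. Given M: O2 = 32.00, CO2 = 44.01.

Pure O2 available = 646.4 g × 0.902 = 583.05 g.
n(O2) = 583.05 g / 32.00 g/mol = 18.220 mol.
From the equation the O2:CO2 mole ratio is 2:1, so n(CO2) = 18.220 × 1/2 = 9.1102 mol.
Mass of CO2 = 9.1102 mol × 44.01 g/mol = 400.94 g.
Actual mass collected = 400.94 g × 0.793 = 317.95 g.

317.9 g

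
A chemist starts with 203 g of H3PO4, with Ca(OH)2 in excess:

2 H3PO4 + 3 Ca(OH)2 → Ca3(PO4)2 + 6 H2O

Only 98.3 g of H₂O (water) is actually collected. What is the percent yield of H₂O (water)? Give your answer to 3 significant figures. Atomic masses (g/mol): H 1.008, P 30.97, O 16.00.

87.8 %

M(H3PO4) = 3(1.008) + 30.97 + 4(16.00) = 97.994 g/mol.
M(H2O) = 2(1.008) + 16.00 = 18.016 g/mol.
n(H3PO4) = 203.0 g / 97.994 g/mol = 2.072 mol.
From the equation the H3PO4:H2O mole ratio is 2:6, so n(H2O) = 2.072 × 6/2 = 6.215 mol.
Mass of H2O = 6.215 mol × 18.016 g/mol = 112.0 g.
This is the theoretical yield. Percent yield = 98.3 g / 112.0 g × 100% = 87.80%.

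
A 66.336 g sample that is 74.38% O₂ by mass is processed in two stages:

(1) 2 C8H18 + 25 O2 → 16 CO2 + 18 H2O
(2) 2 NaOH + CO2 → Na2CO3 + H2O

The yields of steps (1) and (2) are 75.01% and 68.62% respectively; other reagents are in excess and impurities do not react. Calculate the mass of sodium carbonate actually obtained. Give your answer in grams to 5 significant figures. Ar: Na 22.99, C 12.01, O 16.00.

53.836 g

Pure O2 = 66.336 × 0.7438 = 49.3407 g.
M(O2) = 2(16.00) = 32.00 g/mol.
M(Na2CO3) = 2(22.99) + 12.01 + 3(16.00) = 105.99 g/mol.
n(O2) = 49.3407 / 32.00 = 1.54190 mol.
Step 1 (O2:CO2 = 25:16): theoretical n(CO2) = 0.986814 mol; at 75.01% yield, n(CO2) = 0.740209 mol.
Step 2 (CO2:Na2CO3 = 1:1): theoretical n(Na2CO3) = 0.740209 mol, so theoretical mass = 0.740209 × 105.99 = 78.4548 g.
At 68.62% yield, actual mass of Na2CO3 = 78.4548 × 0.6862 = 53.8357 g.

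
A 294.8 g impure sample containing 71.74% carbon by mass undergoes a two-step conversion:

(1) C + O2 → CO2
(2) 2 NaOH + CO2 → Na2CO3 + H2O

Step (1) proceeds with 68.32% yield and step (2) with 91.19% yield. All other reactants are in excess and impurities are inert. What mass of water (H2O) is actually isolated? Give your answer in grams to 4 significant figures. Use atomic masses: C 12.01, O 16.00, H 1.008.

197.7 g

Pure C = 294.8 × 0.7174 = 211.49 g.
M(C) = 12.01 g/mol.
M(H2O) = 2(1.008) + 16.00 = 18.016 g/mol.
n(C) = 211.49 / 12.01 = 17.609 mol.
Step 1 (C:CO2 = 1:1): theoretical n(CO2) = 17.609 mol; at 68.32% yield, n(CO2) = 12.031 mol.
Step 2 (CO2:H2O = 1:1): theoretical n(H2O) = 12.031 mol, so theoretical mass = 12.031 × 18.016 = 216.75 g.
At 91.19% yield, actual mass of H2O = 216.75 × 0.9119 = 197.65 g.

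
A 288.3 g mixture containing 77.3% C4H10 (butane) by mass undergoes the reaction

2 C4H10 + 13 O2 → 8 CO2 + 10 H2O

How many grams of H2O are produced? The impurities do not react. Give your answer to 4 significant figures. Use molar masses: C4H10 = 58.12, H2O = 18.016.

345.4 g

Mass of pure C4H10 = 288.3 g × 0.773 = 222.86 g.
n(C4H10) = 222.86 g / 58.12 g/mol = 3.8344 mol.
From the equation the C4H10:H2O mole ratio is 2:10, so n(H2O) = 3.8344 × 10/2 = 19.172 mol.
Mass of H2O = 19.172 mol × 18.016 g/mol = 345.40 g.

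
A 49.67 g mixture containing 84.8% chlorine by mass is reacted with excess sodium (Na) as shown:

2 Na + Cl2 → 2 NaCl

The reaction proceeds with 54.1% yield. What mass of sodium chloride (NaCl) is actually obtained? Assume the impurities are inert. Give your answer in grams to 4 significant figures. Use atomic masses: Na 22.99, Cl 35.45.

37.56 g

Pure Cl2 available = 49.67 g × 0.848 = 42.120 g.
M(Cl2) = 2(35.45) = 70.90 g/mol.
M(NaCl) = 22.99 + 35.45 = 58.44 g/mol.
n(Cl2) = 42.120 g / 70.90 g/mol = 0.59408 mol.
From the equation the Cl2:NaCl mole ratio is 1:2, so n(NaCl) = 0.59408 × 2/1 = 1.1882 mol.
Mass of NaCl = 1.1882 mol × 58.44 g/mol = 69.436 g.
Actual mass collected = 69.436 g × 0.541 = 37.565 g.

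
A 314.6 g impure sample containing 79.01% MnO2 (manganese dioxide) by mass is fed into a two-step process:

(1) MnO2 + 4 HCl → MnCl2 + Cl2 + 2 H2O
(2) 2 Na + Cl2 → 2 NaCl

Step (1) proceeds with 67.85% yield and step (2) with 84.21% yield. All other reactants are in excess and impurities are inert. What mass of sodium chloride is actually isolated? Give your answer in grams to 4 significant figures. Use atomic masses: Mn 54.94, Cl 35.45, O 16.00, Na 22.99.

190.9 g

Pure MnO2 = 314.6 × 0.7901 = 248.57 g.
M(MnO2) = 54.94 + 2(16.00) = 86.94 g/mol.
M(NaCl) = 22.99 + 35.45 = 58.44 g/mol.
n(MnO2) = 248.57 / 86.94 = 2.8590 mol.
Step 1 (MnO2:Cl2 = 1:1): theoretical n(Cl2) = 2.8590 mol; at 67.85% yield, n(Cl2) = 1.9399 mol.
Step 2 (Cl2:NaCl = 1:2): theoretical n(NaCl) = 3.8797 mol, so theoretical mass = 3.8797 × 58.44 = 226.73 g.
At 84.21% yield, actual mass of NaCl = 226.73 × 0.8421 = 190.93 g.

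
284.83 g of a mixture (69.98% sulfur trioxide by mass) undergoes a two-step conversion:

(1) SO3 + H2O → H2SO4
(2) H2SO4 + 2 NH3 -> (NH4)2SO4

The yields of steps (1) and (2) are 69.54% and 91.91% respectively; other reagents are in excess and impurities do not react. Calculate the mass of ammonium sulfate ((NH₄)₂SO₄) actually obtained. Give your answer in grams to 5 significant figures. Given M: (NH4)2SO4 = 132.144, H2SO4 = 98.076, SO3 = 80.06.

Pure SO3 = 284.83 × 0.6998 = 199.324 g.
n(SO3) = 199.324 / 80.06 = 2.48968 mol.
Step 1 (SO3:H2SO4 = 1:1): theoretical n(H2SO4) = 2.48968 mol; at 69.54% yield, n(H2SO4) = 1.73133 mol.
Step 2 (H2SO4:(NH4)2SO4 = 1:1): theoretical n((NH4)2SO4) = 1.73133 mol, so theoretical mass = 1.73133 × 132.144 = 228.784 g.
At 91.91% yield, actual mass of (NH4)2SO4 = 228.784 × 0.9191 = 210.276 g.

210.28 g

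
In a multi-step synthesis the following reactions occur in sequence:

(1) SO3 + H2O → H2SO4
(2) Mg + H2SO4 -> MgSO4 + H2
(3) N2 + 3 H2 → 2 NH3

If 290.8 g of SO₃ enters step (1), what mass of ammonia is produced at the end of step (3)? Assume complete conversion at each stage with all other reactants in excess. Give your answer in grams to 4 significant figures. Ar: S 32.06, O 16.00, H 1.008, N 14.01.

41.25 g

M(SO3) = 32.06 + 3(16.00) = 80.06 g/mol.
M(NH3) = 14.01 + 3(1.008) = 17.034 g/mol.
n(SO3) = 290.8 / 80.06 = 3.6323 mol.
Reaction (1): SO3→H2SO4 ratio 1:1 ⇒ n(H2SO4) = 3.6323 mol.
Reaction (2): H2SO4→H2 ratio 1:1 ⇒ n(H2) = 3.6323 mol.
Reaction (3): H2→NH3 ratio 3:2 ⇒ n(NH3) = 2.4215 mol.
Mass of NH3 = 2.4215 × 17.034 = 41.248 g.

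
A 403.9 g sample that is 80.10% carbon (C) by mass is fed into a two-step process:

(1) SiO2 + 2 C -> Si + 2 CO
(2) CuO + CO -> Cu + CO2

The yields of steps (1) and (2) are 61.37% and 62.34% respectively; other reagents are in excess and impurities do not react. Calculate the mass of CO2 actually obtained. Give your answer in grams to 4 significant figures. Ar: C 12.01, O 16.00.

453.6 g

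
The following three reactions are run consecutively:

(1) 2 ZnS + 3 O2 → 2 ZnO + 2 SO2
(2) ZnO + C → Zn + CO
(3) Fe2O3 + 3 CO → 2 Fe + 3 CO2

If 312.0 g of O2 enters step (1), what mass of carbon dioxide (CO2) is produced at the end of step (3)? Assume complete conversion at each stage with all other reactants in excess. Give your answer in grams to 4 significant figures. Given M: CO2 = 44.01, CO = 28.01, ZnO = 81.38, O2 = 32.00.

286.1 g

n(O2) = 312.0 / 32.00 = 9.7500 mol.
Reaction (1): O2→ZnO ratio 3:2 ⇒ n(ZnO) = 6.5000 mol.
Reaction (2): ZnO→CO ratio 1:1 ⇒ n(CO) = 6.5000 mol.
Reaction (3): CO→CO2 ratio 3:3 ⇒ n(CO2) = 6.5000 mol.
Mass of CO2 = 6.5000 × 44.01 = 286.06 g.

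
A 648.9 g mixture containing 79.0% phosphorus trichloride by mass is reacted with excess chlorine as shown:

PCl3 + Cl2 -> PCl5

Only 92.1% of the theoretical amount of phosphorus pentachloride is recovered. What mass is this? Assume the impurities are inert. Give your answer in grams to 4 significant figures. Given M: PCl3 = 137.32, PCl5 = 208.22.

Pure PCl3 available = 648.9 g × 0.790 = 512.63 g.
n(PCl3) = 512.63 g / 137.32 g/mol = 3.7331 mol.
From the equation the PCl3:PCl5 mole ratio is 1:1, so n(PCl5) = 3.7331 × 1/1 = 3.7331 mol.
Mass of PCl5 = 3.7331 mol × 208.22 g/mol = 777.31 g.
Actual mass collected = 777.31 g × 0.921 = 715.90 g.

715.9 g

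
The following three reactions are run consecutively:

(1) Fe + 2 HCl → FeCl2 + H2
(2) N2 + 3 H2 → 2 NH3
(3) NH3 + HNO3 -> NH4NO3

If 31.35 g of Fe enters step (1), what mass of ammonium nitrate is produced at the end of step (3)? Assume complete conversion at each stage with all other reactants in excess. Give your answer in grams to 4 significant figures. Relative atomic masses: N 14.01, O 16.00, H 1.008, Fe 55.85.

29.96 g

M(Fe) = 55.85 g/mol.
M(NH4NO3) = 2(14.01) + 4(1.008) + 3(16.00) = 80.052 g/mol.
n(Fe) = 31.35 / 55.85 = 0.56132 mol.
Reaction (1): Fe→H2 ratio 1:1 ⇒ n(H2) = 0.56132 mol.
Reaction (2): H2→NH3 ratio 3:2 ⇒ n(NH3) = 0.37422 mol.
Reaction (3): NH3→NH4NO3 ratio 1:1 ⇒ n(NH4NO3) = 0.37422 mol.
Mass of NH4NO3 = 0.37422 × 80.052 = 29.957 g.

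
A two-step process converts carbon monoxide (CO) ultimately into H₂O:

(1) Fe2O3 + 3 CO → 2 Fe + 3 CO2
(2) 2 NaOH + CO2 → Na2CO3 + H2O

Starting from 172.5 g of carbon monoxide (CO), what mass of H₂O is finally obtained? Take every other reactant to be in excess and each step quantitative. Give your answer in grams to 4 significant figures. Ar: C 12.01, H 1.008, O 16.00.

M(CO) = 12.01 + 16.00 = 28.01 g/mol.
M(H2O) = 2(1.008) + 16.00 = 18.016 g/mol.
n(CO) = 172.50 / 28.01 = 6.1585 mol.
Step 1 gives a 3:3 ratio of CO to CO2, so n(CO2) = 6.1585 mol.
In step 2 the CO2:H2O ratio is 1:1, so n(H2O) = 6.1585 mol.
Mass of H2O = 6.1585 × 18.016 = 110.95 g.

111.0 g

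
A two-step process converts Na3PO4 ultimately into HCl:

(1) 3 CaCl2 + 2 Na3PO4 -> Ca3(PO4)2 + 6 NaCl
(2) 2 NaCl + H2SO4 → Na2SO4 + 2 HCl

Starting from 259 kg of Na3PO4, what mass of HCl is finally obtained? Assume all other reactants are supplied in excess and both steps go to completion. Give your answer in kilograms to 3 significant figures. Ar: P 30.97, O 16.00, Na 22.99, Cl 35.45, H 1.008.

M(Na3PO4) = 3(22.99) + 30.97 + 4(16.00) = 163.94 g/mol.
M(HCl) = 1.008 + 35.45 = 36.458 g/mol.
259 kg = 259000 g.
n(Na3PO4) = 259000 / 163.94 = 1580 mol.
Step 1 gives a 2:6 ratio of Na3PO4 to NaCl, so n(NaCl) = 4740 mol.
In step 2 the NaCl:HCl ratio is 2:2, so n(HCl) = 4740 mol.
Mass of HCl = 4740 × 36.458 = 172800 g = 173 kg.

173 kg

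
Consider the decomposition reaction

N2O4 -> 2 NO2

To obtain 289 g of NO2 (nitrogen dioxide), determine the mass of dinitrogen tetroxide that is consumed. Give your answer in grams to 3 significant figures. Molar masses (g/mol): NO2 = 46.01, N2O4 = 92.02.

n(NO2) = 289.0 g / 46.01 g/mol = 6.281 mol.
From the equation the NO2:N2O4 mole ratio is 2:1, so n(N2O4) = 6.281 × 1/2 = 3.141 mol.
Mass of N2O4 = 3.141 mol × 92.02 g/mol = 289.0 g.

289 g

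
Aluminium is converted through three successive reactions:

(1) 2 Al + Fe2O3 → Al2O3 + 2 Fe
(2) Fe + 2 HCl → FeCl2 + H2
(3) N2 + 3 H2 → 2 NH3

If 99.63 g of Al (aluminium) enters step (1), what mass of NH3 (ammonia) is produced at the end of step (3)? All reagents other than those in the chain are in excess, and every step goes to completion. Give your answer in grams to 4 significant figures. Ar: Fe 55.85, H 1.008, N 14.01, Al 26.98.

M(Al) = 26.98 g/mol.
M(NH3) = 14.01 + 3(1.008) = 17.034 g/mol.
n(Al) = 99.63 / 26.98 = 3.6927 mol.
Reaction (1): Al→Fe ratio 2:2 ⇒ n(Fe) = 3.6927 mol.
Reaction (2): Fe→H2 ratio 1:1 ⇒ n(H2) = 3.6927 mol.
Reaction (3): H2→NH3 ratio 3:2 ⇒ n(NH3) = 2.4618 mol.
Mass of NH3 = 2.4618 × 17.034 = 41.935 g.

41.93 g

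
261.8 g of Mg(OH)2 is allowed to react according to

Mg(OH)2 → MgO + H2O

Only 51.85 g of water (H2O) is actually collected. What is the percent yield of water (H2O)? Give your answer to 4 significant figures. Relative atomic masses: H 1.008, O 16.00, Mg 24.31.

64.12 %

M(Mg(OH)2) = 24.31 + 2(16.00) + 2(1.008) = 58.326 g/mol.
M(H2O) = 2(1.008) + 16.00 = 18.016 g/mol.
n(Mg(OH)2) = 261.80 g / 58.326 g/mol = 4.4886 mol.
From the equation the Mg(OH)2:H2O mole ratio is 1:1, so n(H2O) = 4.4886 × 1/1 = 4.4886 mol.
Mass of H2O = 4.4886 mol × 18.016 g/mol = 80.866 g.
This is the theoretical yield. Percent yield = 51.85 g / 80.866 g × 100% = 64.118%.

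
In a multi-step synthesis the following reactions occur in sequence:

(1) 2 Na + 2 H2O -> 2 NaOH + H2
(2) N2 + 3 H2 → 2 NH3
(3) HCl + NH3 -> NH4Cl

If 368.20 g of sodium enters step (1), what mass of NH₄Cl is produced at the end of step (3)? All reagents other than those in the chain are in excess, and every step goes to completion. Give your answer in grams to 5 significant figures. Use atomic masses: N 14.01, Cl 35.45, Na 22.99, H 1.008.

M(Na) = 22.99 g/mol.
M(NH4Cl) = 14.01 + 4(1.008) + 35.45 = 53.492 g/mol.
n(Na) = 368.20 / 22.99 = 16.0157 mol.
Reaction (1): Na→H2 ratio 2:1 ⇒ n(H2) = 8.00783 mol.
Reaction (2): H2→NH3 ratio 3:2 ⇒ n(NH3) = 5.33855 mol.
Reaction (3): NH3→NH4Cl ratio 1:1 ⇒ n(NH4Cl) = 5.33855 mol.
Mass of NH4Cl = 5.33855 × 53.492 = 285.570 g.

285.57 g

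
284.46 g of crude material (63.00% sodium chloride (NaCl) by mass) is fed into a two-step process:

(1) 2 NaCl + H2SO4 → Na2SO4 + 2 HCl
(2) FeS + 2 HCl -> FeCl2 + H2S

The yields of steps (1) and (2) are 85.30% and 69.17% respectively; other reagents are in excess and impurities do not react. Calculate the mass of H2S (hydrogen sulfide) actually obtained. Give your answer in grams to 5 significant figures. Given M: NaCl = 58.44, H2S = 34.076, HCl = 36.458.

30.827 g

Pure NaCl = 284.46 × 0.6300 = 179.210 g.
n(NaCl) = 179.210 / 58.44 = 3.06656 mol.
Step 1 (NaCl:HCl = 2:2): theoretical n(HCl) = 3.06656 mol; at 85.30% yield, n(HCl) = 2.61578 mol.
Step 2 (HCl:H2S = 2:1): theoretical n(H2S) = 1.30789 mol, so theoretical mass = 1.30789 × 34.076 = 44.5676 g.
At 69.17% yield, actual mass of H2S = 44.5676 × 0.6917 = 30.8274 g.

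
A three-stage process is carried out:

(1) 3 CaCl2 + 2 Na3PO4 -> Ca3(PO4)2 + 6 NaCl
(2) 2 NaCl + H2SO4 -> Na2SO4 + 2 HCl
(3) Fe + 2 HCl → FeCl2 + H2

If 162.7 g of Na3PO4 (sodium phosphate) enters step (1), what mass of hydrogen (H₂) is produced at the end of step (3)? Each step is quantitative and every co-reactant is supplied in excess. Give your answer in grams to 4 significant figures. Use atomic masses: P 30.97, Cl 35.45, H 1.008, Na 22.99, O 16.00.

M(Na3PO4) = 3(22.99) + 30.97 + 4(16.00) = 163.94 g/mol.
M(H2) = 2(1.008) = 2.016 g/mol.
n(Na3PO4) = 162.7 / 163.94 = 0.99244 mol.
Reaction (1): Na3PO4→NaCl ratio 2:6 ⇒ n(NaCl) = 2.9773 mol.
Reaction (2): NaCl→HCl ratio 2:2 ⇒ n(HCl) = 2.9773 mol.
Reaction (3): HCl→H2 ratio 2:1 ⇒ n(H2) = 1.4887 mol.
Mass of H2 = 1.4887 × 2.016 = 3.0011 g.

3.001 g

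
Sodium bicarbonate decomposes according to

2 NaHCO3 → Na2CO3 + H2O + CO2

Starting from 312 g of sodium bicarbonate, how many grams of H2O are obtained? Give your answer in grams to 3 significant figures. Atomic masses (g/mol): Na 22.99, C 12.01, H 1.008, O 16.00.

M(NaHCO3) = 22.99 + 1.008 + 12.01 + 3(16.00) = 84.008 g/mol.
M(H2O) = 2(1.008) + 16.00 = 18.016 g/mol.
n(NaHCO3) = 312.0 g / 84.008 g/mol = 3.714 mol.
From the equation the NaHCO3:H2O mole ratio is 2:1, so n(H2O) = 3.714 × 1/2 = 1.857 mol.
Mass of H2O = 1.857 mol × 18.016 g/mol = 33.46 g.

33.5 g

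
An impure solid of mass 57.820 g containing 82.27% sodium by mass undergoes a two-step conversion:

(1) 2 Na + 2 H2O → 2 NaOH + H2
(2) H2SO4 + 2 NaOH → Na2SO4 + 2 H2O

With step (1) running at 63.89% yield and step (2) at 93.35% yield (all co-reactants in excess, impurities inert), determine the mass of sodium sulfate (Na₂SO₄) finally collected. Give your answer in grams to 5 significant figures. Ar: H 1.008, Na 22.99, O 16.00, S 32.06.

87.641 g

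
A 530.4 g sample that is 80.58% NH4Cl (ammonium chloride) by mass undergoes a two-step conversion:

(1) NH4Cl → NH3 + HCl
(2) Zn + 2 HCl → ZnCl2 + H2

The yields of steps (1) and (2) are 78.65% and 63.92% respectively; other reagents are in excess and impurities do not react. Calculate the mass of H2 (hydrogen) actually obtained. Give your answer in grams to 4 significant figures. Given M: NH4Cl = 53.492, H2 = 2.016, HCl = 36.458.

4.049 g

Pure NH4Cl = 530.4 × 0.8058 = 427.40 g.
n(NH4Cl) = 427.40 / 53.492 = 7.9899 mol.
Step 1 (NH4Cl:HCl = 1:1): theoretical n(HCl) = 7.9899 mol; at 78.65% yield, n(HCl) = 6.2841 mol.
Step 2 (HCl:H2 = 2:1): theoretical n(H2) = 3.1420 mol, so theoretical mass = 3.1420 × 2.016 = 6.3343 g.
At 63.92% yield, actual mass of H2 = 6.3343 × 0.6392 = 4.0489 g.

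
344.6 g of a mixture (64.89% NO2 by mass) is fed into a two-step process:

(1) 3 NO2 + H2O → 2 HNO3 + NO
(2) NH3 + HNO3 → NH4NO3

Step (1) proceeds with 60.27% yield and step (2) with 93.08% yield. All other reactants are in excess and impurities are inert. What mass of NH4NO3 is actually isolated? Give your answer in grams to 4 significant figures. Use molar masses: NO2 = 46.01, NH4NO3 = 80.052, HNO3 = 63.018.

Pure NO2 = 344.6 × 0.6489 = 223.61 g.
n(NO2) = 223.61 / 46.01 = 4.8601 mol.
Step 1 (NO2:HNO3 = 3:2): theoretical n(HNO3) = 3.2400 mol; at 60.27% yield, n(HNO3) = 1.9528 mol.
Step 2 (HNO3:NH4NO3 = 1:1): theoretical n(NH4NO3) = 1.9528 mol, so theoretical mass = 1.9528 × 80.052 = 156.32 g.
At 93.08% yield, actual mass of NH4NO3 = 156.32 × 0.9308 = 145.51 g.

145.5 g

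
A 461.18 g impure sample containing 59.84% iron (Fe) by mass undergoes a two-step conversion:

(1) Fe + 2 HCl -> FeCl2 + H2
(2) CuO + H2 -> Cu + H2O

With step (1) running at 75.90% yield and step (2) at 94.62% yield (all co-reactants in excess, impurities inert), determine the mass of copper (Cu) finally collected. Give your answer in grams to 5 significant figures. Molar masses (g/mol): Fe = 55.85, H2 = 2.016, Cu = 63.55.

225.52 g

Pure Fe = 461.18 × 0.5984 = 275.970 g.
n(Fe) = 275.970 / 55.85 = 4.94127 mol.
Step 1 (Fe:H2 = 1:1): theoretical n(H2) = 4.94127 mol; at 75.90% yield, n(H2) = 3.75043 mol.
Step 2 (H2:Cu = 1:1): theoretical n(Cu) = 3.75043 mol, so theoretical mass = 3.75043 × 63.55 = 238.340 g.
At 94.62% yield, actual mass of Cu = 238.340 × 0.9462 = 225.517 g.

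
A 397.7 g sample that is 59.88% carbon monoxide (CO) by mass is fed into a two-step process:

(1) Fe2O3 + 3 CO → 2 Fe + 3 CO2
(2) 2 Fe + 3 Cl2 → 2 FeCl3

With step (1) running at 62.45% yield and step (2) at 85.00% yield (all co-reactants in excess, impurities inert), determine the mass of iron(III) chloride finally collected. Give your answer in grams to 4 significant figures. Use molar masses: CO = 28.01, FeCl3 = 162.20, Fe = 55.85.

488.0 g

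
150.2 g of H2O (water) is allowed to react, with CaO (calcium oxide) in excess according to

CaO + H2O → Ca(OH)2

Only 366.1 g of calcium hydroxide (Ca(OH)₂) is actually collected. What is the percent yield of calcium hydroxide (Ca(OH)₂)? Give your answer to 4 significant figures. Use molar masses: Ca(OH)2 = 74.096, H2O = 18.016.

59.26 %

n(H2O) = 150.20 g / 18.016 g/mol = 8.3370 mol.
From the equation the H2O:Ca(OH)2 mole ratio is 1:1, so n(Ca(OH)2) = 8.3370 × 1/1 = 8.3370 mol.
Mass of Ca(OH)2 = 8.3370 mol × 74.096 g/mol = 617.74 g.
This is the theoretical yield. Percent yield = 366.1 g / 617.74 g × 100% = 59.264%.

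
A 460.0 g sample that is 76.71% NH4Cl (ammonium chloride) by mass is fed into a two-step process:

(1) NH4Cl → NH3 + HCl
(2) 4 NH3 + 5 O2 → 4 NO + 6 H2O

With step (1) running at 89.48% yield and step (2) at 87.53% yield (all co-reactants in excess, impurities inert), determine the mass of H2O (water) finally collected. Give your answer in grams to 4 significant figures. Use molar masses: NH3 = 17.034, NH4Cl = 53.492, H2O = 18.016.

139.6 g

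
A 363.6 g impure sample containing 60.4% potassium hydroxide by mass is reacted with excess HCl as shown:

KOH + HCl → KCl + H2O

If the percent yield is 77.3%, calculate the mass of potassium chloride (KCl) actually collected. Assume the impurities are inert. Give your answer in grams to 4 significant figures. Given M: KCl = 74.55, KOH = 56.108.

Pure KOH available = 363.6 g × 0.604 = 219.61 g.
n(KOH) = 219.61 g / 56.108 g/mol = 3.9141 mol.
From the equation the KOH:KCl mole ratio is 1:1, so n(KCl) = 3.9141 × 1/1 = 3.9141 mol.
Mass of KCl = 3.9141 mol × 74.55 g/mol = 291.80 g.
Actual mass collected = 291.80 g × 0.773 = 225.56 g.

225.6 g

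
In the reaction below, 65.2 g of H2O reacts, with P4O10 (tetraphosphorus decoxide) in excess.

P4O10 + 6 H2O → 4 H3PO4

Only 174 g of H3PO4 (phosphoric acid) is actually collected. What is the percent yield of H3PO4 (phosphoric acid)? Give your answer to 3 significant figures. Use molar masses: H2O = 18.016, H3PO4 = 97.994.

n(H2O) = 65.20 g / 18.016 g/mol = 3.619 mol.
From the equation the H2O:H3PO4 mole ratio is 6:4, so n(H3PO4) = 3.619 × 4/6 = 2.413 mol.
Mass of H3PO4 = 2.413 mol × 97.994 g/mol = 236.4 g.
This is the theoretical yield. Percent yield = 174 g / 236.4 g × 100% = 73.60%.

73.6 %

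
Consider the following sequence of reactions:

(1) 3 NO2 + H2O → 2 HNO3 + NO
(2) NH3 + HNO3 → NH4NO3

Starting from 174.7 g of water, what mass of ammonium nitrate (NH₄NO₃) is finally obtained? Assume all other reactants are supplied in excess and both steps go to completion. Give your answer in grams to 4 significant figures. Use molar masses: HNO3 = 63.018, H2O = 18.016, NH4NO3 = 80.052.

1553 g

n(H2O) = 174.70 / 18.016 = 9.6969 mol.
Step 1 gives a 1:2 ratio of H2O to HNO3, so n(HNO3) = 19.394 mol.
In step 2 the HNO3:NH4NO3 ratio is 1:1, so n(NH4NO3) = 19.394 mol.
Mass of NH4NO3 = 19.394 × 80.052 = 1552.5 g.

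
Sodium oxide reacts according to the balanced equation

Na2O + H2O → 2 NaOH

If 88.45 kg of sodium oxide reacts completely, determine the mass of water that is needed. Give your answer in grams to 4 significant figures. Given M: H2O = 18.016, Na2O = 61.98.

25710 g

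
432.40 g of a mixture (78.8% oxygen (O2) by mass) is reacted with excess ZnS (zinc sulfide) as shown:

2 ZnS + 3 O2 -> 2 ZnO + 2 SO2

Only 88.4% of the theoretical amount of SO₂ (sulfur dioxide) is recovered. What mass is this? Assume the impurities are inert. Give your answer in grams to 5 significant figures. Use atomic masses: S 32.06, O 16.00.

401.99 g

Pure O2 available = 432.40 g × 0.788 = 340.731 g.
M(O2) = 2(16.00) = 32.00 g/mol.
M(SO2) = 32.06 + 2(16.00) = 64.06 g/mol.
n(O2) = 340.731 g / 32.00 g/mol = 10.6478 mol.
From the equation the O2:SO2 mole ratio is 3:2, so n(SO2) = 10.6478 × 2/3 = 7.09857 mol.
Mass of SO2 = 7.09857 mol × 64.06 g/mol = 454.734 g.
Actual mass collected = 454.734 g × 0.884 = 401.985 g.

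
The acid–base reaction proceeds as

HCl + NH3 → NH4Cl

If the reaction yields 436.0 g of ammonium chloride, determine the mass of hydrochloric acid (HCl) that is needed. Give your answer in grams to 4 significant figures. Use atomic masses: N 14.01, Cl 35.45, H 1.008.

297.2 g

M(NH4Cl) = 14.01 + 4(1.008) + 35.45 = 53.492 g/mol.
M(HCl) = 1.008 + 35.45 = 36.458 g/mol.
n(NH4Cl) = 436.00 g / 53.492 g/mol = 8.1508 mol.
From the equation the NH4Cl:HCl mole ratio is 1:1, so n(HCl) = 8.1508 × 1/1 = 8.1508 mol.
Mass of HCl = 8.1508 mol × 36.458 g/mol = 297.16 g.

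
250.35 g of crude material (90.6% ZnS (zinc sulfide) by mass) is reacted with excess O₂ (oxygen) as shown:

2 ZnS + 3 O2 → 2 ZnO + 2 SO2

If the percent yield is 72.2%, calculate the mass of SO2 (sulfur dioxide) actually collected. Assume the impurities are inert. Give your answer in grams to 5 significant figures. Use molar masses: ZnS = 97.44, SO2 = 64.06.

Pure ZnS available = 250.35 g × 0.906 = 226.817 g.
n(ZnS) = 226.817 g / 97.44 g/mol = 2.32776 mol.
From the equation the ZnS:SO2 mole ratio is 2:2, so n(SO2) = 2.32776 × 2/2 = 2.32776 mol.
Mass of SO2 = 2.32776 mol × 64.06 g/mol = 149.116 g.
Actual mass collected = 149.116 g × 0.722 = 107.662 g.

107.66 g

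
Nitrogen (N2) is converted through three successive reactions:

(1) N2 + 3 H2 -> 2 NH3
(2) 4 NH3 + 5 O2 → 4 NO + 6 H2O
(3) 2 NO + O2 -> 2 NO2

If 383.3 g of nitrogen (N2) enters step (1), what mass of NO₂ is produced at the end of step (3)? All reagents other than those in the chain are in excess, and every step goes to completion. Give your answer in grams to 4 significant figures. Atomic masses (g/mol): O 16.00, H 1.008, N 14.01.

1259 g

M(N2) = 2(14.01) = 28.02 g/mol.
M(NO2) = 14.01 + 2(16.00) = 46.01 g/mol.
n(N2) = 383.3 / 28.02 = 13.680 mol.
Reaction (1): N2→NH3 ratio 1:2 ⇒ n(NH3) = 27.359 mol.
Reaction (2): NH3→NO ratio 4:4 ⇒ n(NO) = 27.359 mol.
Reaction (3): NO→NO2 ratio 2:2 ⇒ n(NO2) = 27.359 mol.
Mass of NO2 = 27.359 × 46.01 = 1258.8 g.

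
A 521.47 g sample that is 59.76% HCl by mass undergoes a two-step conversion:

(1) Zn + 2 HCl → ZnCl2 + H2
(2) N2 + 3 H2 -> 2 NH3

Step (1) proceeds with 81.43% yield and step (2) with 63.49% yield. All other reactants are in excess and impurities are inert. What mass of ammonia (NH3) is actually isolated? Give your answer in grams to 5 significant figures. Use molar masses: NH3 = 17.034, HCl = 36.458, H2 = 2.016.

Pure HCl = 521.47 × 0.5976 = 311.630 g.
n(HCl) = 311.630 / 36.458 = 8.54766 mol.
Step 1 (HCl:H2 = 2:1): theoretical n(H2) = 4.27383 mol; at 81.43% yield, n(H2) = 3.48018 mol.
Step 2 (H2:NH3 = 3:2): theoretical n(NH3) = 2.32012 mol, so theoretical mass = 2.32012 × 17.034 = 39.5209 g.
At 63.49% yield, actual mass of NH3 = 39.5209 × 0.6349 = 25.0918 g.

25.092 g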